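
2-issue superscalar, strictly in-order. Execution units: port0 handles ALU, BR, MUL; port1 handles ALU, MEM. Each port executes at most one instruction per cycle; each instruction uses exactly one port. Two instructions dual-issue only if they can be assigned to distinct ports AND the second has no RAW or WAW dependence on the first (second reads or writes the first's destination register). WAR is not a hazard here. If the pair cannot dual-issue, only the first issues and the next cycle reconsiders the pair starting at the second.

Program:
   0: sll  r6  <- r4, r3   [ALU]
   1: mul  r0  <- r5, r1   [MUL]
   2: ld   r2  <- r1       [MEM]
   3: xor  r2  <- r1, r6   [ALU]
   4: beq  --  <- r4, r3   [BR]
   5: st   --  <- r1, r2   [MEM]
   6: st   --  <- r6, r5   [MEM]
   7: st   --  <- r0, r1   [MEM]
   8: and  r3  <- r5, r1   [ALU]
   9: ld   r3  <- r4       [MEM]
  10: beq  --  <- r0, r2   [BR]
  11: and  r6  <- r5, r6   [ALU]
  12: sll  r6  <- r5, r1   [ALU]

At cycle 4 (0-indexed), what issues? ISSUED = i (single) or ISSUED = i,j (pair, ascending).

  cy0 -> i0&i1 (sll+mul) pair
  cy1 -> i2 (ld) WAW r2
  cy2 -> i3&i4 (xor+beq) pair
  cy3 -> i5 (st) no-port MEM/MEM
  cy4 -> i6 (st) no-port MEM/MEM
  cy5 -> i7&i8 (st+and) pair
  cy6 -> i9&i10 (ld+beq) pair
  cy7 -> i11 (and) WAW r6
  cy8 -> i12 (sll) tail

ISSUED = 6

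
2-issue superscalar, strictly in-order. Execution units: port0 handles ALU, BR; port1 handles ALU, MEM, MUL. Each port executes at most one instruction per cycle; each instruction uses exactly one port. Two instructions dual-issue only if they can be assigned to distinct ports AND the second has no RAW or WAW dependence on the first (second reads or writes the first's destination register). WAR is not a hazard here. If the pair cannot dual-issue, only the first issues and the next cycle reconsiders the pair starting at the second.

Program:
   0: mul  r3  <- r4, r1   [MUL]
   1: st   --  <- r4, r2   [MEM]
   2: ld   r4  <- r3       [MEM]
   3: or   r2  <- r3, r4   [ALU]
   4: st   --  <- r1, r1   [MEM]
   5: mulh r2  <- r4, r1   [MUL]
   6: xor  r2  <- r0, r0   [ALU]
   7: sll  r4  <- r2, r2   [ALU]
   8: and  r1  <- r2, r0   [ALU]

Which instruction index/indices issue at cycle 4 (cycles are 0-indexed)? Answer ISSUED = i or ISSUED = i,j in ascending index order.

  cy0 -> i0 (mul.MUL) no-port MUL/MEM
  cy1 -> i1 (st.MEM) no-port MEM/MEM
  cy2 -> i2 (ld.MEM) RAW r4
  cy3 -> i3&i4 (or.ALU/st.MEM) 2-wide
  cy4 -> i5 (mulh.MUL) WAW r2
  cy5 -> i6 (xor.ALU) RAW r2
  cy6 -> i7&i8 (sll.ALU/and.ALU) 2-wide

ISSUED = 5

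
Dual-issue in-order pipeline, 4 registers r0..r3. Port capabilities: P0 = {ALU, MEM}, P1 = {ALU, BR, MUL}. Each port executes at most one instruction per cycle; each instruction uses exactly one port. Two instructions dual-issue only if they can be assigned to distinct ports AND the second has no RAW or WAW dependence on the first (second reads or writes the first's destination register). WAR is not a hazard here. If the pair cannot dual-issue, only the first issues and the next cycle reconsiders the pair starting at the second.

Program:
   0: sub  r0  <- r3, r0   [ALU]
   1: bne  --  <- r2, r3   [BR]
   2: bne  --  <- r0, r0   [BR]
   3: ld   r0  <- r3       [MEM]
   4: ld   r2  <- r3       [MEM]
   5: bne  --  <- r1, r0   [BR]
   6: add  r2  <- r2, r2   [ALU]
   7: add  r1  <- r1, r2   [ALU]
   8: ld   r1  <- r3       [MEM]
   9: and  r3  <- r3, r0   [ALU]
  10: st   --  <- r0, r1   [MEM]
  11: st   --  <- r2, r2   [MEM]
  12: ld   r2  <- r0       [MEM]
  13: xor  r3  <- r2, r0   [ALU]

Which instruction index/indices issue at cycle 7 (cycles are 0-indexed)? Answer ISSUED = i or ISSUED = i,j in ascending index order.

ISSUED = 11

t=0 i0+i1:sub.ALU+bne.BR ; dual
t=1 i2+i3:bne.BR+ld.MEM ; dual
t=2 i4+i5:ld.MEM+bne.BR ; dual
t=3 i6:add.ALU ; RAW r2
t=4 i7:add.ALU ; WAW r1
t=5 i8+i9:ld.MEM+and.ALU ; dual
t=6 i10:st.MEM ; no-port MEM/MEM
t=7 i11:st.MEM ; no-port MEM/MEM
t=8 i12:ld.MEM ; RAW r2
t=9 i13:xor.ALU ; tail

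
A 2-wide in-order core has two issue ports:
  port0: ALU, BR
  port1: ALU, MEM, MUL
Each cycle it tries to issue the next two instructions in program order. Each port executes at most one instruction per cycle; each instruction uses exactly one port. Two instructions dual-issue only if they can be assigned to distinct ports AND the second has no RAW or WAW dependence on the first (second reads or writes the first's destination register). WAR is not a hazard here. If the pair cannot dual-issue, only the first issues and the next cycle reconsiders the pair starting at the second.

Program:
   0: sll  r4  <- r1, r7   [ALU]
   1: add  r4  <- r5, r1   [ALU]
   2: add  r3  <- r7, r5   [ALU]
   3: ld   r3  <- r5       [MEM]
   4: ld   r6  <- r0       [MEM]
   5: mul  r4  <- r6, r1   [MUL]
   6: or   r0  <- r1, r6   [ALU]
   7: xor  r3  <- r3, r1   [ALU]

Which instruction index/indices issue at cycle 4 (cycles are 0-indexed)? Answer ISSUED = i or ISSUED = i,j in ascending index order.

t=0 i0:sll ; WAW r4
t=1 i1,i2:add add ; dual
t=2 i3:ld ; no-port MEM/MEM
t=3 i4:ld ; no-port MEM/MUL
t=4 i5,i6:mul or ; dual
t=5 i7:xor ; tail

ISSUED = 5,6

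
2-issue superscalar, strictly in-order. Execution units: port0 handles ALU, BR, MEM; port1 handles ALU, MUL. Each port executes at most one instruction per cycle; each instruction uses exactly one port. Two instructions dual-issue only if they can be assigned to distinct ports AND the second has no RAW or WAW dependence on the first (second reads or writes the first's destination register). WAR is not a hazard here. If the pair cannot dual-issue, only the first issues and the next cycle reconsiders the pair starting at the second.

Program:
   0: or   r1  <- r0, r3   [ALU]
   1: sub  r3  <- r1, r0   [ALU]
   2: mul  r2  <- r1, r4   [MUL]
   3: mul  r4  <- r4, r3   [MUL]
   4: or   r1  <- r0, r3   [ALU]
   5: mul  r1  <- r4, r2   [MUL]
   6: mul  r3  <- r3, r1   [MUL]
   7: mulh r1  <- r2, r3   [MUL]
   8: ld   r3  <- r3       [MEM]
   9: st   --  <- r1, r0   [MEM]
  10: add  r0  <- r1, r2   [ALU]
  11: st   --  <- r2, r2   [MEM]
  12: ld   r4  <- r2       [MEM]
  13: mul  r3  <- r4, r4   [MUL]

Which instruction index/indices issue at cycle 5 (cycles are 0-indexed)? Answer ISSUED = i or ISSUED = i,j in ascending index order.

t=0 i0:or ; RAW r1
t=1 i1&i2:sub mul ; 2-wide
t=2 i3&i4:mul or ; 2-wide
t=3 i5:mul ; no-port MUL/MUL
t=4 i6:mul ; no-port MUL/MUL
t=5 i7&i8:mulh ld ; 2-wide
t=6 i9&i10:st add ; 2-wide
t=7 i11:st ; no-port MEM/MEM
t=8 i12:ld ; RAW r4
t=9 i13:mul ; tail

ISSUED = 7,8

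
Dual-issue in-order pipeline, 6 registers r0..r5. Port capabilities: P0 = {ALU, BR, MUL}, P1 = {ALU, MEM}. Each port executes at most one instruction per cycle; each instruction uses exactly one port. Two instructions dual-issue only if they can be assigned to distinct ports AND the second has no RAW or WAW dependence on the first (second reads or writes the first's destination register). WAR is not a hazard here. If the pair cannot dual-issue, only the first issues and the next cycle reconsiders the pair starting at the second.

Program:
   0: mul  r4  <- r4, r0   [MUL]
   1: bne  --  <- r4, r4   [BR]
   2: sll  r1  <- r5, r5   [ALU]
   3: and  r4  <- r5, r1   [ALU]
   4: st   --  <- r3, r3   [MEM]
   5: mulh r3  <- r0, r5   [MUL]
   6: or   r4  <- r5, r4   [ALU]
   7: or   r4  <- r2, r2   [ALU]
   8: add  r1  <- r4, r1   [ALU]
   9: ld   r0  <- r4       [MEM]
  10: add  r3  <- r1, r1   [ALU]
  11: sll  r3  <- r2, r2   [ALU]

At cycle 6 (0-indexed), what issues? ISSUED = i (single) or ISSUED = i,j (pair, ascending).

t=0 i0:mul.MUL ; no-port MUL/BR
t=1 i1,i2:bne.BR;sll.ALU ; 2-wide
t=2 i3,i4:and.ALU;st.MEM ; 2-wide
t=3 i5,i6:mulh.MUL;or.ALU ; 2-wide
t=4 i7:or.ALU ; RAW r4
t=5 i8,i9:add.ALU;ld.MEM ; 2-wide
t=6 i10:add.ALU ; WAW r3
t=7 i11:sll.ALU ; tail

ISSUED = 10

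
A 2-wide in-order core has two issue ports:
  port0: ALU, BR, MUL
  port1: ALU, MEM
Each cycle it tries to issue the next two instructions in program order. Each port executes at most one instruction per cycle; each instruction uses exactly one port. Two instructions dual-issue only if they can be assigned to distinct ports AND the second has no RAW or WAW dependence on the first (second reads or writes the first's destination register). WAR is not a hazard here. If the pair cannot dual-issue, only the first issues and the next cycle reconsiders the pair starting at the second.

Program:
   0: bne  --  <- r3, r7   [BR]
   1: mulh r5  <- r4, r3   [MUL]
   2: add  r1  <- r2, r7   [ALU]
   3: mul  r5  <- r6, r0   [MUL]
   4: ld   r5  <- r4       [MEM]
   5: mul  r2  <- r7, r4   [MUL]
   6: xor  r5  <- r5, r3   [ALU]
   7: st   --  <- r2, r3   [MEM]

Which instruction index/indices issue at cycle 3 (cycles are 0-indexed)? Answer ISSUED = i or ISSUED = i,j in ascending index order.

0. bne.BR @i0  | no-port BR/MUL
1. mulh.MUL/add.ALU @i1+i2  | dual
2. mul.MUL @i3  | WAW r5
3. ld.MEM/mul.MUL @i4+i5  | dual
4. xor.ALU/st.MEM @i6+i7  | dual

ISSUED = 4,5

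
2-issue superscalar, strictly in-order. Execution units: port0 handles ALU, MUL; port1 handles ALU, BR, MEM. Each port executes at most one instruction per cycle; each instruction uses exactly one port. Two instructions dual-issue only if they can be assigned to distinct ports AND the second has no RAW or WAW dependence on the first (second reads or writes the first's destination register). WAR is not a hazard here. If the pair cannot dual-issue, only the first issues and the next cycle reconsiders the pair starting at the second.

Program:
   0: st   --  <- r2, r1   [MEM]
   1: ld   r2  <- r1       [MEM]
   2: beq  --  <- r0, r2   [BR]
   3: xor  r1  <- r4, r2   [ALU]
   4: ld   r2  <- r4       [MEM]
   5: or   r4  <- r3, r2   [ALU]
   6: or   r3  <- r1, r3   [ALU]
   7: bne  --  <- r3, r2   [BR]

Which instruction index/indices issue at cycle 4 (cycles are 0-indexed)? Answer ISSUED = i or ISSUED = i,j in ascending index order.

ISSUED = 5,6

#0 head=0: st i0 no-port MEM/MEM
#1 head=1: ld i1 no-port MEM/BR
#2 head=2: beq;xor i2&i3 dual
#3 head=4: ld i4 RAW r2
#4 head=5: or;or i5&i6 dual
#5 head=7: bne i7 tail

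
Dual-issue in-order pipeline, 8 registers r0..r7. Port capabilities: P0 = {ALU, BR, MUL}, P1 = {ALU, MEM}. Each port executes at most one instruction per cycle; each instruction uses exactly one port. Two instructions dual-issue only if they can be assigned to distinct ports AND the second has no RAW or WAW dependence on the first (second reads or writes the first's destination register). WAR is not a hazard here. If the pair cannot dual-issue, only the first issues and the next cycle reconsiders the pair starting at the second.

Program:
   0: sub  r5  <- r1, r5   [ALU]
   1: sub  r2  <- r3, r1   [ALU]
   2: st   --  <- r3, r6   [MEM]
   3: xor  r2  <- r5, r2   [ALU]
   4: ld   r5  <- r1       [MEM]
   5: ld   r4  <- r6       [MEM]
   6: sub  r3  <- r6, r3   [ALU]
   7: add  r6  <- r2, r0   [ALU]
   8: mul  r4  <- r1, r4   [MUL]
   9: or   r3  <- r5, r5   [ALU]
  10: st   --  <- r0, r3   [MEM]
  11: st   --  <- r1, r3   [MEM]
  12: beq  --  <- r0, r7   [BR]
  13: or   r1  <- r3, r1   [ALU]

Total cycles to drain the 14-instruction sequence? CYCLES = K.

CYCLES = 9

t=0 i0/i1:sub sub ; 2-wide
t=1 i2/i3:st xor ; 2-wide
t=2 i4:ld ; no-port MEM/MEM
t=3 i5/i6:ld sub ; 2-wide
t=4 i7/i8:add mul ; 2-wide
t=5 i9:or ; RAW r3
t=6 i10:st ; no-port MEM/MEM
t=7 i11/i12:st beq ; 2-wide
t=8 i13:or ; tail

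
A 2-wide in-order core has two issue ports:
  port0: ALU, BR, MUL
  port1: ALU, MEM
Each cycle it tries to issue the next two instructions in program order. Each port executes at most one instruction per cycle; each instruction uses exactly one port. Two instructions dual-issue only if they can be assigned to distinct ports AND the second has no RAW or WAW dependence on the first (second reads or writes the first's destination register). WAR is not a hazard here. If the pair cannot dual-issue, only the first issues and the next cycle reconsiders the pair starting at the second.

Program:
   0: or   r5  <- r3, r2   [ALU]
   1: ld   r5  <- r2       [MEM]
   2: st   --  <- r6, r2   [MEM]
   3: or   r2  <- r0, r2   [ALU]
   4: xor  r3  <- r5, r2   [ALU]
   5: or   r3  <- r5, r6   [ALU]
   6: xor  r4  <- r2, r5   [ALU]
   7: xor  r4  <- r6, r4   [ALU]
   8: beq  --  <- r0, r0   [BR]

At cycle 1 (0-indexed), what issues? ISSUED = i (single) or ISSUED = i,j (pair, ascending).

ISSUED = 1

#0 head=0: or i0 WAW r5
#1 head=1: ld i1 no-port MEM/MEM
#2 head=2: st or i2&i3 pair
#3 head=4: xor i4 WAW r3
#4 head=5: or xor i5&i6 pair
#5 head=7: xor beq i7&i8 pair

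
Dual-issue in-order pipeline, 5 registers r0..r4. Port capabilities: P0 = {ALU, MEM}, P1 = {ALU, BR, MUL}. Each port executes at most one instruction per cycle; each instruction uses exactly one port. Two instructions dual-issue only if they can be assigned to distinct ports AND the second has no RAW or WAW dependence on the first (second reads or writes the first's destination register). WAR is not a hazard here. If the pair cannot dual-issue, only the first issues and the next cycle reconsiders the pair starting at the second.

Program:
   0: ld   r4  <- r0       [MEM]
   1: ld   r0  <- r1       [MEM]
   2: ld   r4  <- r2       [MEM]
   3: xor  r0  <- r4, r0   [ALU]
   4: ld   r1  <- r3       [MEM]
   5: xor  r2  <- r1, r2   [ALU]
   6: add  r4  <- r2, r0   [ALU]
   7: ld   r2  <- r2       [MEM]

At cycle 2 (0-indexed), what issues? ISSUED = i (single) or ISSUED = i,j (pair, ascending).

ISSUED = 2

#0 head=0: ld i0 no-port MEM/MEM
#1 head=1: ld i1 no-port MEM/MEM
#2 head=2: ld i2 RAW r4
#3 head=3: xor/ld i3/i4 dual
#4 head=5: xor i5 RAW r2
#5 head=6: add/ld i6/i7 dual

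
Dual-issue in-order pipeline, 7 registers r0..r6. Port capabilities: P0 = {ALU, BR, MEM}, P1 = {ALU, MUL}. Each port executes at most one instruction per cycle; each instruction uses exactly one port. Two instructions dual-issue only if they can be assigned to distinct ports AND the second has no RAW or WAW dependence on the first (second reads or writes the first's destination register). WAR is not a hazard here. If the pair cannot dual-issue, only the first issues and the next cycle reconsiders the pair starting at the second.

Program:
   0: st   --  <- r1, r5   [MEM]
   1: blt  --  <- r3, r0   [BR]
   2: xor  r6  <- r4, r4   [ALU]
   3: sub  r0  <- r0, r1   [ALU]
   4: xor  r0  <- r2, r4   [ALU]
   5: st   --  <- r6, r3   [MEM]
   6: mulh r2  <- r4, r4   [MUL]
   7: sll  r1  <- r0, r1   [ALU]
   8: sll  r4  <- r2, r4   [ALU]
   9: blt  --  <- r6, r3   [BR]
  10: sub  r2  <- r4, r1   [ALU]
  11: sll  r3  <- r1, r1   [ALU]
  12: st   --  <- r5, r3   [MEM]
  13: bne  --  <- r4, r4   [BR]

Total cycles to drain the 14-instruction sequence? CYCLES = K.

CYCLES = 9

c0: i0 st  no-port MEM/BR
c1: i1,i2 blt+xor  pair
c2: i3 sub  WAW r0
c3: i4,i5 xor+st  pair
c4: i6,i7 mulh+sll  pair
c5: i8,i9 sll+blt  pair
c6: i10,i11 sub+sll  pair
c7: i12 st  no-port MEM/BR
c8: i13 bne  tail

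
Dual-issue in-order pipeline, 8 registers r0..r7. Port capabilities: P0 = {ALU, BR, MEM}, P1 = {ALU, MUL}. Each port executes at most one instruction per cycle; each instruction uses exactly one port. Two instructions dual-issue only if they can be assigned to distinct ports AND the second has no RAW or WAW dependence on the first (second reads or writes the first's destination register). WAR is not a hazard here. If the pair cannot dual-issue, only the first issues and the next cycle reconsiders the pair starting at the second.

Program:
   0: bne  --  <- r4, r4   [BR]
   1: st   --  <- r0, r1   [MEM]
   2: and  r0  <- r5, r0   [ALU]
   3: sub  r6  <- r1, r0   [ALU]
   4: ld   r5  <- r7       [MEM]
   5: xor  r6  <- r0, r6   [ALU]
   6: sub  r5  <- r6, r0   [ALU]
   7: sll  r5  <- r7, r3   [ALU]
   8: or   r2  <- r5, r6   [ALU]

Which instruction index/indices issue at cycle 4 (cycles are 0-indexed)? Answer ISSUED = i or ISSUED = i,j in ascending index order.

ISSUED = 6

t=0 i0:bne.BR ; no-port BR/MEM
t=1 i1/i2:st.MEM;and.ALU ; pair
t=2 i3/i4:sub.ALU;ld.MEM ; pair
t=3 i5:xor.ALU ; RAW r6
t=4 i6:sub.ALU ; WAW r5
t=5 i7:sll.ALU ; RAW r5
t=6 i8:or.ALU ; tail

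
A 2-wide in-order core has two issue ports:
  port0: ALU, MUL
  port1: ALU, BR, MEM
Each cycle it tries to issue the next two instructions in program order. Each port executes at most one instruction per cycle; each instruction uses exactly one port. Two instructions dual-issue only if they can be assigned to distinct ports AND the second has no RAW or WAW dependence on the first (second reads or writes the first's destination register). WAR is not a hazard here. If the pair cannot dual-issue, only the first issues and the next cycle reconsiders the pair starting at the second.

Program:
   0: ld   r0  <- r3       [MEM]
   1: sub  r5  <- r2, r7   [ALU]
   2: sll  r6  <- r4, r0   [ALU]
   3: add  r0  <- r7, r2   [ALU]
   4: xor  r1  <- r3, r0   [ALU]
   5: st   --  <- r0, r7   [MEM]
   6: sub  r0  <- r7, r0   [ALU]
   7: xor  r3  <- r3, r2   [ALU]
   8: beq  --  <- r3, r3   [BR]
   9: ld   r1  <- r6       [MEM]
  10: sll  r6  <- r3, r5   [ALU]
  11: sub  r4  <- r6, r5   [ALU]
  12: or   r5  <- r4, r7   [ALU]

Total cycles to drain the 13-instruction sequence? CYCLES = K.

CYCLES = 8

c0: i0&i1 ld.MEM+sub.ALU  2-wide
c1: i2&i3 sll.ALU+add.ALU  2-wide
c2: i4&i5 xor.ALU+st.MEM  2-wide
c3: i6&i7 sub.ALU+xor.ALU  2-wide
c4: i8 beq.BR  no-port BR/MEM
c5: i9&i10 ld.MEM+sll.ALU  2-wide
c6: i11 sub.ALU  RAW r4
c7: i12 or.ALU  tail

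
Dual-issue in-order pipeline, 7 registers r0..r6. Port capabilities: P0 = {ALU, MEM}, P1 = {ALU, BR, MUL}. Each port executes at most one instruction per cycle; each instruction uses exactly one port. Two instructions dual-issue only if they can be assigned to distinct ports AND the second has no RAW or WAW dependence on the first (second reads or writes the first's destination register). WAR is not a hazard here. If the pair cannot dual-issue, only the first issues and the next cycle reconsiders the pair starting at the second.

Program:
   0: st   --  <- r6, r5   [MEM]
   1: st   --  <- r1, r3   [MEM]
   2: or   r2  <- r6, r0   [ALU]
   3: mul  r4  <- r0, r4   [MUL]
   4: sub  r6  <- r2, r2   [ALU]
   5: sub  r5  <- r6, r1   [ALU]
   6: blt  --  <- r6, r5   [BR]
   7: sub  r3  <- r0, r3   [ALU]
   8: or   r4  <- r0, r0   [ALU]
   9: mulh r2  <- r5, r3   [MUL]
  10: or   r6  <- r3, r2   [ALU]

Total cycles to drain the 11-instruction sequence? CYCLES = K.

CYCLES = 7

t=0 i0:st.MEM ; no-port MEM/MEM
t=1 i1/i2:st.MEM or.ALU ; 2-wide
t=2 i3/i4:mul.MUL sub.ALU ; 2-wide
t=3 i5:sub.ALU ; RAW r5
t=4 i6/i7:blt.BR sub.ALU ; 2-wide
t=5 i8/i9:or.ALU mulh.MUL ; 2-wide
t=6 i10:or.ALU ; tail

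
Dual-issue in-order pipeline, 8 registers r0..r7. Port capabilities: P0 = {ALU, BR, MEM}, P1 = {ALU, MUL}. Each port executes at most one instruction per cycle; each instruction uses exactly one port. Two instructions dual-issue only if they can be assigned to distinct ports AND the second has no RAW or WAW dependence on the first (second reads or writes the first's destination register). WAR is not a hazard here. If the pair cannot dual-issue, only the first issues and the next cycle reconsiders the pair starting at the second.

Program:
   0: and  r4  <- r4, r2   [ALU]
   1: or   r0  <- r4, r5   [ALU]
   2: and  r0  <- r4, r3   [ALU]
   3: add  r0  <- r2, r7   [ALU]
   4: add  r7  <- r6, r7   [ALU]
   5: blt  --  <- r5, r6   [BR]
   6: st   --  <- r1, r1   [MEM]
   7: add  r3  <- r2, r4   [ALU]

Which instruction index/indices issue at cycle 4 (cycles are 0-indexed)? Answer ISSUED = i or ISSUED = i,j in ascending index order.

ISSUED = 5

t=0 i0:and ; RAW r4
t=1 i1:or ; WAW r0
t=2 i2:and ; WAW r0
t=3 i3&i4:add+add ; dual
t=4 i5:blt ; no-port BR/MEM
t=5 i6&i7:st+add ; dual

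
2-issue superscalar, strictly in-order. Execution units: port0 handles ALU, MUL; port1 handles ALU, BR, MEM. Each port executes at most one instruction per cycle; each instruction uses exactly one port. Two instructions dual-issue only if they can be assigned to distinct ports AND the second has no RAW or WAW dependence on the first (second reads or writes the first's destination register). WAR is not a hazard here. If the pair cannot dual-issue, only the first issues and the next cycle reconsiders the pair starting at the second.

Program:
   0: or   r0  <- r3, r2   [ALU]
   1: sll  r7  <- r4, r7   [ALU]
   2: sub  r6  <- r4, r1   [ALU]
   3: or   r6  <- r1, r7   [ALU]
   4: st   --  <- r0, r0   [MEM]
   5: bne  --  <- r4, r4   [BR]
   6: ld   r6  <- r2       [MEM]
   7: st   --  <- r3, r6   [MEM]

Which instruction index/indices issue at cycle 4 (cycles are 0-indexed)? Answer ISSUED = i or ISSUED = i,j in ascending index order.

#0 head=0: or;sll i0,i1 dual
#1 head=2: sub i2 WAW r6
#2 head=3: or;st i3,i4 dual
#3 head=5: bne i5 no-port BR/MEM
#4 head=6: ld i6 no-port MEM/MEM
#5 head=7: st i7 tail

ISSUED = 6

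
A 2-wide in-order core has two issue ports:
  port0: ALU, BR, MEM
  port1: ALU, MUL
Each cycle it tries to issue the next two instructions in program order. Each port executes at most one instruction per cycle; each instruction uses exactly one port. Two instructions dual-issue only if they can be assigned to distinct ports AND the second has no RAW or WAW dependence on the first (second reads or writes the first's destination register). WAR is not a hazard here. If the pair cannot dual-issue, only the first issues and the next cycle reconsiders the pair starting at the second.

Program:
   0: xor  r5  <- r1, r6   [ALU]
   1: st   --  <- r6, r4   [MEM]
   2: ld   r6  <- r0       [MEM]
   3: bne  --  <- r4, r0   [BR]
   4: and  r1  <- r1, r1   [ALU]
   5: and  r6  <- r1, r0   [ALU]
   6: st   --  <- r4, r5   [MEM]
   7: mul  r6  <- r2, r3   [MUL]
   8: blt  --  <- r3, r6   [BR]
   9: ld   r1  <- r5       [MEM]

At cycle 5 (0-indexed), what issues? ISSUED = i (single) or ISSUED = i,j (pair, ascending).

#0 head=0: xor.ALU/st.MEM i0,i1 dual
#1 head=2: ld.MEM i2 no-port MEM/BR
#2 head=3: bne.BR/and.ALU i3,i4 dual
#3 head=5: and.ALU/st.MEM i5,i6 dual
#4 head=7: mul.MUL i7 RAW r6
#5 head=8: blt.BR i8 no-port BR/MEM
#6 head=9: ld.MEM i9 tail

ISSUED = 8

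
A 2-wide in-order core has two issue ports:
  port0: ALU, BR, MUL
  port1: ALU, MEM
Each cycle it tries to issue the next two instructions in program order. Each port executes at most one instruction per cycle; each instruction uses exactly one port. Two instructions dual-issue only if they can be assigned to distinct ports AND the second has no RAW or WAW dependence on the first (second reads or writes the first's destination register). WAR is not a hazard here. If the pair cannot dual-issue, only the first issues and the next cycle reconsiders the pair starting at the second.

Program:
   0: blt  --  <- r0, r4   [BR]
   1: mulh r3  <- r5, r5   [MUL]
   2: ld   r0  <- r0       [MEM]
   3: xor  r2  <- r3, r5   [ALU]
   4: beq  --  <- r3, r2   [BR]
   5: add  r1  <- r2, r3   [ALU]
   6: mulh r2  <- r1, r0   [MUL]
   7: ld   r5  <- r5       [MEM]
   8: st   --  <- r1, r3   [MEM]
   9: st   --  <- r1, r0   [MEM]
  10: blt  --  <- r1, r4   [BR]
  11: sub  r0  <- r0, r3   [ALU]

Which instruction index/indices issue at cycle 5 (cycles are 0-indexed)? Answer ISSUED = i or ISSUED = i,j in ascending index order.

ISSUED = 8

t=0 i0:blt.BR ; no-port BR/MUL
t=1 i1,i2:mulh.MUL+ld.MEM ; pair
t=2 i3:xor.ALU ; RAW r2
t=3 i4,i5:beq.BR+add.ALU ; pair
t=4 i6,i7:mulh.MUL+ld.MEM ; pair
t=5 i8:st.MEM ; no-port MEM/MEM
t=6 i9,i10:st.MEM+blt.BR ; pair
t=7 i11:sub.ALU ; tail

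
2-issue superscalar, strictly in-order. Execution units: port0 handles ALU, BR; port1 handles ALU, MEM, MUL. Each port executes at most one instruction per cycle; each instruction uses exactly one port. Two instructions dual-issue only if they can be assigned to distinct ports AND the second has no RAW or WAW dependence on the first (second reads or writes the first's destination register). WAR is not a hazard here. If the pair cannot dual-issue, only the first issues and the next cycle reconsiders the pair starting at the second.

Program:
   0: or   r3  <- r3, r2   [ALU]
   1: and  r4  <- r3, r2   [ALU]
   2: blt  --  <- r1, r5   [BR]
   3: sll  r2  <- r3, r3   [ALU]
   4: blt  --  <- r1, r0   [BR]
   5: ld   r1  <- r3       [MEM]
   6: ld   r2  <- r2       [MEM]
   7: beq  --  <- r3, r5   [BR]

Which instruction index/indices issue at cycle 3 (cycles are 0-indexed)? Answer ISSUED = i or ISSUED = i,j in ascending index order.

  cy0 -> i0 (or.ALU) RAW r3
  cy1 -> i1/i2 (and.ALU+blt.BR) dual
  cy2 -> i3/i4 (sll.ALU+blt.BR) dual
  cy3 -> i5 (ld.MEM) no-port MEM/MEM
  cy4 -> i6/i7 (ld.MEM+beq.BR) dual

ISSUED = 5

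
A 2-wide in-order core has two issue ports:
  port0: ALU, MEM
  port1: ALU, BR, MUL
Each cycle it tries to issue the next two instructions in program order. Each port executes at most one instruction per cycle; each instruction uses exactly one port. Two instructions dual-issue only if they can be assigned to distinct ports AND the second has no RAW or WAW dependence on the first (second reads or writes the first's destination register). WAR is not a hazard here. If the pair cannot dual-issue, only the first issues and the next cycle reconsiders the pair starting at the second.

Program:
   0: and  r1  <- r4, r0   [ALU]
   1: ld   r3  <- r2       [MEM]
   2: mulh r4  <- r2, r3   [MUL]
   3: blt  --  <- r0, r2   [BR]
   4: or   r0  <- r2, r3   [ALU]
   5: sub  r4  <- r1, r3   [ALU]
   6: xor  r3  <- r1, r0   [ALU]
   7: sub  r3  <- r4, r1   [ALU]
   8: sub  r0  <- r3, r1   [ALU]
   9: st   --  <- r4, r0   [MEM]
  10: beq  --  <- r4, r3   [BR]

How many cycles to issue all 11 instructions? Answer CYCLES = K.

CYCLES = 7

c0: i0+i1 and.ALU/ld.MEM  pair
c1: i2 mulh.MUL  no-port MUL/BR
c2: i3+i4 blt.BR/or.ALU  pair
c3: i5+i6 sub.ALU/xor.ALU  pair
c4: i7 sub.ALU  RAW r3
c5: i8 sub.ALU  RAW r0
c6: i9+i10 st.MEM/beq.BR  pair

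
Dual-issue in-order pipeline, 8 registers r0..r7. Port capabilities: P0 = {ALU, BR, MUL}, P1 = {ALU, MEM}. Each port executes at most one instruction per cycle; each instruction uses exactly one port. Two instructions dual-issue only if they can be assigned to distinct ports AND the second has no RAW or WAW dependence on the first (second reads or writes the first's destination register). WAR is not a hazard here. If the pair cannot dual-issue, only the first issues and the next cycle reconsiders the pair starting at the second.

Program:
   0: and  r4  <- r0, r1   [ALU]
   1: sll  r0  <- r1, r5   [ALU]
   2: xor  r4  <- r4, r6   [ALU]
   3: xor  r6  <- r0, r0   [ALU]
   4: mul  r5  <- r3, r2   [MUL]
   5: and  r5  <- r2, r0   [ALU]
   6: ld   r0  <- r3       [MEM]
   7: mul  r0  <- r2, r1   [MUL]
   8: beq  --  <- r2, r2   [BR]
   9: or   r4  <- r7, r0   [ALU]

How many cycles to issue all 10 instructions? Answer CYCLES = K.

c0: i0&i1 and+sll  2-wide
c1: i2&i3 xor+xor  2-wide
c2: i4 mul  WAW r5
c3: i5&i6 and+ld  2-wide
c4: i7 mul  no-port MUL/BR
c5: i8&i9 beq+or  2-wide

CYCLES = 6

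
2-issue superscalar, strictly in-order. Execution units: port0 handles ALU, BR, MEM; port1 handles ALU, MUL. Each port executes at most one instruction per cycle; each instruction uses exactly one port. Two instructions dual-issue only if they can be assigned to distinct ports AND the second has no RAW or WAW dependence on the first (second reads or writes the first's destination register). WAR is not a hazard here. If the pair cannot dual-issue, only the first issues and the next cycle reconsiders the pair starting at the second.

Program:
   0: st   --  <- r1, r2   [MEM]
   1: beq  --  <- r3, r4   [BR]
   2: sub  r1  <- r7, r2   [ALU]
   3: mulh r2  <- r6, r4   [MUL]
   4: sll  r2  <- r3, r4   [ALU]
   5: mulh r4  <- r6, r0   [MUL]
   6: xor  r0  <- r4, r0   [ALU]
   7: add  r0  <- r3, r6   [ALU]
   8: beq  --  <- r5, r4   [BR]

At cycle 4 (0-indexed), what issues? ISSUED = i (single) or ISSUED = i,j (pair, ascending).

#0 head=0: st.MEM i0 no-port MEM/BR
#1 head=1: beq.BR sub.ALU i1/i2 pair
#2 head=3: mulh.MUL i3 WAW r2
#3 head=4: sll.ALU mulh.MUL i4/i5 pair
#4 head=6: xor.ALU i6 WAW r0
#5 head=7: add.ALU beq.BR i7/i8 pair

ISSUED = 6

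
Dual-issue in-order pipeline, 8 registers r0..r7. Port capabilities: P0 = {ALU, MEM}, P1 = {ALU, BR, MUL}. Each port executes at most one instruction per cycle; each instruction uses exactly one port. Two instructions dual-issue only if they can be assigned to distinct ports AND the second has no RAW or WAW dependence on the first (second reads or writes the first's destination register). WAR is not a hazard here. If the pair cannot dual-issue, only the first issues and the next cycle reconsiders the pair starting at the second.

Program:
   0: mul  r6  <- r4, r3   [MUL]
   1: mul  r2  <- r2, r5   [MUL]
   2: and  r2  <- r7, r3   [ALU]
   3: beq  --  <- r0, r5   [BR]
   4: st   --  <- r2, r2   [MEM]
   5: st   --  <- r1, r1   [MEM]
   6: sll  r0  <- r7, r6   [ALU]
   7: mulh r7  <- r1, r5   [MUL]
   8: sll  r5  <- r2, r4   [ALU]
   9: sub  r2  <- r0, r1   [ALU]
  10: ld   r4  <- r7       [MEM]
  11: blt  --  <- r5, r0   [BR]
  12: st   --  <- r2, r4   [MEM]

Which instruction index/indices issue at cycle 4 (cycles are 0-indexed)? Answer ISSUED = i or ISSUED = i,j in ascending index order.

ISSUED = 5,6

c0: i0 mul.MUL  no-port MUL/MUL
c1: i1 mul.MUL  WAW r2
c2: i2/i3 and.ALU/beq.BR  2-wide
c3: i4 st.MEM  no-port MEM/MEM
c4: i5/i6 st.MEM/sll.ALU  2-wide
c5: i7/i8 mulh.MUL/sll.ALU  2-wide
c6: i9/i10 sub.ALU/ld.MEM  2-wide
c7: i11/i12 blt.BR/st.MEM  2-wide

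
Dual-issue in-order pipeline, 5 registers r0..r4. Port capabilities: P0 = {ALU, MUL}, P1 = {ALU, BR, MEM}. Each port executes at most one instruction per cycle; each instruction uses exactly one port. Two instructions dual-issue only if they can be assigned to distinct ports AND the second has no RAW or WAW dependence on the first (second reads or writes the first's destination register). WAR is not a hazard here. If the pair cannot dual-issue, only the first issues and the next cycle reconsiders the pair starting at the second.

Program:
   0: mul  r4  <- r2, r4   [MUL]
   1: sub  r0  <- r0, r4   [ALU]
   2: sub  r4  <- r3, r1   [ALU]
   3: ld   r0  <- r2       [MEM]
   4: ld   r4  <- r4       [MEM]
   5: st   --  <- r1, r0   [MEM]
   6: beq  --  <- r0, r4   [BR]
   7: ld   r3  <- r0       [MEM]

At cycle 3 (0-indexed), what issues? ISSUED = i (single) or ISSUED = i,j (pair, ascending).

ISSUED = 4

  cy0 -> i0 (mul) RAW r4
  cy1 -> i1&i2 (sub+sub) 2-wide
  cy2 -> i3 (ld) no-port MEM/MEM
  cy3 -> i4 (ld) no-port MEM/MEM
  cy4 -> i5 (st) no-port MEM/BR
  cy5 -> i6 (beq) no-port BR/MEM
  cy6 -> i7 (ld) tail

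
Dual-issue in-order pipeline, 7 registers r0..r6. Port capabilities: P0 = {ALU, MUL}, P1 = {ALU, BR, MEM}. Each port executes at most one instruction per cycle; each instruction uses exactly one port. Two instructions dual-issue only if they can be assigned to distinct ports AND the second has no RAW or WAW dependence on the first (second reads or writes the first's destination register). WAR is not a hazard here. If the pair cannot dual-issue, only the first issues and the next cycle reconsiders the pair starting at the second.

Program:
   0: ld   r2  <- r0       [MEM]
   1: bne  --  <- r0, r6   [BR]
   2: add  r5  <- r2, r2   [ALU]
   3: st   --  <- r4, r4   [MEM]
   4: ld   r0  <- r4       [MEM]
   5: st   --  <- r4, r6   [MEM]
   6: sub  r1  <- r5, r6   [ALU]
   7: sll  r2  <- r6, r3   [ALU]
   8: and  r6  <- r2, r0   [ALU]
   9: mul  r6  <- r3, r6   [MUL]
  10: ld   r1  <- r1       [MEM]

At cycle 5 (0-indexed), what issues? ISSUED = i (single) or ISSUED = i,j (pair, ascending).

ISSUED = 7

0. ld @i0  | no-port MEM/BR
1. bne add @i1,i2  | pair
2. st @i3  | no-port MEM/MEM
3. ld @i4  | no-port MEM/MEM
4. st sub @i5,i6  | pair
5. sll @i7  | RAW r2
6. and @i8  | RAW+WAW r6
7. mul ld @i9,i10  | pair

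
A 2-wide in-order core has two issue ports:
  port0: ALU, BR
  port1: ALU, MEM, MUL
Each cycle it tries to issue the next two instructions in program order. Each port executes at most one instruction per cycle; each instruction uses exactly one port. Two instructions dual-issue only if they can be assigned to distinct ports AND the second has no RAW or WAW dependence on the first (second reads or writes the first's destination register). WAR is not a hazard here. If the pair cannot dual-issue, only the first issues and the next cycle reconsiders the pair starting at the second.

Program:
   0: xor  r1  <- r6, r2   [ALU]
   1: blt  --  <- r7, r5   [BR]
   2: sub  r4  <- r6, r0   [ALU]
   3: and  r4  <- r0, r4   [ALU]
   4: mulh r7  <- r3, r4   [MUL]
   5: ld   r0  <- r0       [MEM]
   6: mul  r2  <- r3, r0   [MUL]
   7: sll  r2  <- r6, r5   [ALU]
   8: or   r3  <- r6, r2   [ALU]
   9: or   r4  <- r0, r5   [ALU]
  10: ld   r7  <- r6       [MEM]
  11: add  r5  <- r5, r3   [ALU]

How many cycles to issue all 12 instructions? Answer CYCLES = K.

CYCLES = 9

c0: i0/i1 xor.ALU;blt.BR  dual
c1: i2 sub.ALU  RAW+WAW r4
c2: i3 and.ALU  RAW r4
c3: i4 mulh.MUL  no-port MUL/MEM
c4: i5 ld.MEM  no-port MEM/MUL
c5: i6 mul.MUL  WAW r2
c6: i7 sll.ALU  RAW r2
c7: i8/i9 or.ALU;or.ALU  dual
c8: i10/i11 ld.MEM;add.ALU  dual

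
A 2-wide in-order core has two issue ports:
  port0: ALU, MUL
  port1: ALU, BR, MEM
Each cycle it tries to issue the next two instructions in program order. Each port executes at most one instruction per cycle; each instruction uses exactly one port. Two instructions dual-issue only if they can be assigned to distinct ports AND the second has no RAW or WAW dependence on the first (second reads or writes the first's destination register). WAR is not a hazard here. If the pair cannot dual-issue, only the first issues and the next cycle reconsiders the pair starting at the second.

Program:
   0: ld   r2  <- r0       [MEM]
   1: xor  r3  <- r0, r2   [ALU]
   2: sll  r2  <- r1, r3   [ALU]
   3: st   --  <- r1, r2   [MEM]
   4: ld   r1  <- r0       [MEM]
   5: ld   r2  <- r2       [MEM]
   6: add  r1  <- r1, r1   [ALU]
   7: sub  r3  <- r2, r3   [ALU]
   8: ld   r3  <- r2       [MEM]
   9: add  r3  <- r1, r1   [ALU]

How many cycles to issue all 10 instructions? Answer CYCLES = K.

CYCLES = 9

t=0 i0:ld.MEM ; RAW r2
t=1 i1:xor.ALU ; RAW r3
t=2 i2:sll.ALU ; RAW r2
t=3 i3:st.MEM ; no-port MEM/MEM
t=4 i4:ld.MEM ; no-port MEM/MEM
t=5 i5&i6:ld.MEM/add.ALU ; pair
t=6 i7:sub.ALU ; WAW r3
t=7 i8:ld.MEM ; WAW r3
t=8 i9:add.ALU ; tail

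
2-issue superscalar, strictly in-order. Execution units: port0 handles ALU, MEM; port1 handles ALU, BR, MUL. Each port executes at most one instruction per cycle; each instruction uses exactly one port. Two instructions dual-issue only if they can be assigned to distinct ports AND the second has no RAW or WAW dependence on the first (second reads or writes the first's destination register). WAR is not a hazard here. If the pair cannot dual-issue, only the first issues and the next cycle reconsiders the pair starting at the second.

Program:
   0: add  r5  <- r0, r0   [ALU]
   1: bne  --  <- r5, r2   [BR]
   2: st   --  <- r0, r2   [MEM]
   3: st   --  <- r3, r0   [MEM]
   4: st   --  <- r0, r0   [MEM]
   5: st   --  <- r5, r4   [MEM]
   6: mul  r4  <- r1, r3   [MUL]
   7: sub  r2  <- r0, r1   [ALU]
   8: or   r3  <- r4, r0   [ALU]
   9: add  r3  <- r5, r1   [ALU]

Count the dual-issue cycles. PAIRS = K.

PAIRS = 3

  cy0 -> i0 (add) RAW r5
  cy1 -> i1+i2 (bne/st) dual
  cy2 -> i3 (st) no-port MEM/MEM
  cy3 -> i4 (st) no-port MEM/MEM
  cy4 -> i5+i6 (st/mul) dual
  cy5 -> i7+i8 (sub/or) dual
  cy6 -> i9 (add) tail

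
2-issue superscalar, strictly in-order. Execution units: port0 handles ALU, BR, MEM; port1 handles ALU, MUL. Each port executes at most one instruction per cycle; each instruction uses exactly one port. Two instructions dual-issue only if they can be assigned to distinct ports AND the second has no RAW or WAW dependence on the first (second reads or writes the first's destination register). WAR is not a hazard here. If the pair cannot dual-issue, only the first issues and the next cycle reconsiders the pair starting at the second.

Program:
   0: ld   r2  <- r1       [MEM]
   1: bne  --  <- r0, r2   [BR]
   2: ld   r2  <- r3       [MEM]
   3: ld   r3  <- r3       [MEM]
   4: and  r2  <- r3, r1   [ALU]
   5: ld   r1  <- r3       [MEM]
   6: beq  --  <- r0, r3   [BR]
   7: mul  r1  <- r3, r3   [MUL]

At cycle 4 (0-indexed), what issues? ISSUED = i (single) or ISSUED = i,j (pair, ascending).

ISSUED = 4,5

#0 head=0: ld i0 no-port MEM/BR
#1 head=1: bne i1 no-port BR/MEM
#2 head=2: ld i2 no-port MEM/MEM
#3 head=3: ld i3 RAW r3
#4 head=4: and ld i4&i5 pair
#5 head=6: beq mul i6&i7 pair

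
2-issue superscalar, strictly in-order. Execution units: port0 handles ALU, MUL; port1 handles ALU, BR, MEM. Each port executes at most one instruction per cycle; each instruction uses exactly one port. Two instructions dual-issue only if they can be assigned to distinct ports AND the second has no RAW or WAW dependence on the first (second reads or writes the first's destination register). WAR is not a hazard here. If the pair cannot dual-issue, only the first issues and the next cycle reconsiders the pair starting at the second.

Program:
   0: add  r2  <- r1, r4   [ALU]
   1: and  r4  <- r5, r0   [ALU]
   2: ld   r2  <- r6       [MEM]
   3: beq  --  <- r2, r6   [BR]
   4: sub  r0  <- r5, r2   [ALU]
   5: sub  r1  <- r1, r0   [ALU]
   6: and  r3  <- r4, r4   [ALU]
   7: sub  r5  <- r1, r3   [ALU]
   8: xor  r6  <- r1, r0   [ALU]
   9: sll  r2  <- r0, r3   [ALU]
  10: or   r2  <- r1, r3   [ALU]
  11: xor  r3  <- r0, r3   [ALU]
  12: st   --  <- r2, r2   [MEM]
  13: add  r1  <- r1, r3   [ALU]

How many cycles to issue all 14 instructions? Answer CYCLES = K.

#0 head=0: add.ALU/and.ALU i0/i1 dual
#1 head=2: ld.MEM i2 no-port MEM/BR
#2 head=3: beq.BR/sub.ALU i3/i4 dual
#3 head=5: sub.ALU/and.ALU i5/i6 dual
#4 head=7: sub.ALU/xor.ALU i7/i8 dual
#5 head=9: sll.ALU i9 WAW r2
#6 head=10: or.ALU/xor.ALU i10/i11 dual
#7 head=12: st.MEM/add.ALU i12/i13 dual

CYCLES = 8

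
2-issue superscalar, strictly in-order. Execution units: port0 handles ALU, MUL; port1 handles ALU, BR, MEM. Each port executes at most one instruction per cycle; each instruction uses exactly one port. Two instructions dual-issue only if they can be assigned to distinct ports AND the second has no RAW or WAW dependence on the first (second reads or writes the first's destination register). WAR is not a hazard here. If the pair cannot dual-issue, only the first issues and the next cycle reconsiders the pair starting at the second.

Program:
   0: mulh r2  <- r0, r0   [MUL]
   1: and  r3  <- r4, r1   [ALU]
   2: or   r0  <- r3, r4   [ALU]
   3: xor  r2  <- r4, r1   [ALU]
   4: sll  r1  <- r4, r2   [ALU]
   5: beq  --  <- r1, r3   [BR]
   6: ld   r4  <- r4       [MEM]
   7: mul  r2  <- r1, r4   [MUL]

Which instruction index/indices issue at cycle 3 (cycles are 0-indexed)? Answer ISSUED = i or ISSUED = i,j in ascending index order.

#0 head=0: mulh+and i0/i1 2-wide
#1 head=2: or+xor i2/i3 2-wide
#2 head=4: sll i4 RAW r1
#3 head=5: beq i5 no-port BR/MEM
#4 head=6: ld i6 RAW r4
#5 head=7: mul i7 tail

ISSUED = 5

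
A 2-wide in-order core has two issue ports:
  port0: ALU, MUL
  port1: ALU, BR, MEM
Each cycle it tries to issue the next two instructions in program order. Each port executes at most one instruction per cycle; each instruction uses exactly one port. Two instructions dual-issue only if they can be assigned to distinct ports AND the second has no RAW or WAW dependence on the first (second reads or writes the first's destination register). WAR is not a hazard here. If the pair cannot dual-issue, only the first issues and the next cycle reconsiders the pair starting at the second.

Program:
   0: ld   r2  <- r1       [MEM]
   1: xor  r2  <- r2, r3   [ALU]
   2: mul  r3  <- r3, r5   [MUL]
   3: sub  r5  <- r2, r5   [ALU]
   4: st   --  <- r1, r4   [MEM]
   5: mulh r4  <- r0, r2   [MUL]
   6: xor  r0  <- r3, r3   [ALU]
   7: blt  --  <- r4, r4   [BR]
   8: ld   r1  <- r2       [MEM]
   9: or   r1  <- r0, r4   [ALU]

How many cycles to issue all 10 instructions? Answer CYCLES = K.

  cy0 -> i0 (ld.MEM) RAW+WAW r2
  cy1 -> i1+i2 (xor.ALU+mul.MUL) 2-wide
  cy2 -> i3+i4 (sub.ALU+st.MEM) 2-wide
  cy3 -> i5+i6 (mulh.MUL+xor.ALU) 2-wide
  cy4 -> i7 (blt.BR) no-port BR/MEM
  cy5 -> i8 (ld.MEM) WAW r1
  cy6 -> i9 (or.ALU) tail

CYCLES = 7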